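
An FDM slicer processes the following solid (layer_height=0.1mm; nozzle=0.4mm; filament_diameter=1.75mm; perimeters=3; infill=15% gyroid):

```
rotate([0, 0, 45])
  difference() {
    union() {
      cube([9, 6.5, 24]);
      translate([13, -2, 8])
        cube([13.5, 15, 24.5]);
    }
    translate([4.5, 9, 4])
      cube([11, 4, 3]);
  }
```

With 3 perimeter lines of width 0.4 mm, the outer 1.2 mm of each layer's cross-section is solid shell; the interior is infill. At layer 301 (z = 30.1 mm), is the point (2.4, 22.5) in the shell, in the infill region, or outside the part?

At z = 30.1 mm: the cube is absent (z outside [0, 24]); the 13.5×15 cube at (13, -2) contributes its full rectangle; Combining (union): only the 13.5×15 cube at (13, -2) is present, so the union is just that shape — 1 connected region; the cube at (4.5, 9) does not reach this height (z outside [4, 7]); Taking the first minus the rest: none of the subtracted shapes is present at this height, so the result so far is unchanged — 1 connected region; (rotated 45° about Z; rotation is an isometry so areas/perimeters/island counts are preserved). Overall, the cross-section is a single solid region. Undo the 45° rotation: the query point maps to (17.607, 14.213) in the un-rotated model frame. The nearest boundary edge runs (26.50, 13.00)→(13.00, 13.00); distance from the point to it = 1.21 mm. The point is not inside any of the regions above, so it lies outside the cross-section (1.21 mm from the nearest boundary).

outside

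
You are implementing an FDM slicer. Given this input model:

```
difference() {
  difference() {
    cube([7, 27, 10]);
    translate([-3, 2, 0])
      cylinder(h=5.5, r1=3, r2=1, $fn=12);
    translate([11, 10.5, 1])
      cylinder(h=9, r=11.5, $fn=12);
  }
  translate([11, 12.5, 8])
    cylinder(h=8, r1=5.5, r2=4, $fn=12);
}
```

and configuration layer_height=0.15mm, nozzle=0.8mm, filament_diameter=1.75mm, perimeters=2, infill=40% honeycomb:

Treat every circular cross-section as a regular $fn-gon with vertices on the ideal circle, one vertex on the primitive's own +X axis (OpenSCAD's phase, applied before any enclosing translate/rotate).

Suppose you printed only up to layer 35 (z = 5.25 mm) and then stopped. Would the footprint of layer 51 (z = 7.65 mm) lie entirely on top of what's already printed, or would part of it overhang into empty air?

entirely on top

Compare the two slices. At z = 5.25: the 7×27 cube contributes its full rectangle (area 189.00 mm²); the cone at (-3, 2) contributes a regular 12-gon of circumradius 1.091 (interpolated between r1=3 and r2=1 at t=0.955) (area = (12/2)·1.091²·sin(360°/12) = 3.57 mm²); the r=11.5 cylinder at (11, 10.5) gives a regular 12-gon of circumradius 11.5 (constant along its height) (area = (12/2)·11.500²·sin(360°/12) = 396.75 mm²); Subtracting the remaining from the first: starting from the 7×27 cube (189.00 mm²), the cone at (-3, 2) misses the remaining region (no effect); the r=11.5 cylinder at (11, 10.5) partially overlaps it — only the 109.73 mm² overlap (of its 396.75 mm²) is removed, clipping the outline — area = 79.27 mm²; the cone at (11, 12.5) is not intersected at this z (z outside [8, 16]); Subtracting the remaining from the first: none of the subtracted shapes is present at this height, so that combined region is unchanged — area = 79.27 mm². At z = 7.65: the cube is present — its section is the full 7×27 rectangle (area 189.00 mm²); the cone at (-3, 2) is not intersected at this z (z outside [0, 5.5]); the cylinder at (11, 10.5): section is a regular 12-gon, circumradius r=11.5 (area = (12/2)·11.500²·sin(360°/12) = 396.75 mm²); Taking the first minus the rest: starting from the 7×27 cube (189.00 mm²), the r=11.5 cylinder at (11, 10.5) partially overlaps it — only the 109.73 mm² overlap (of its 396.75 mm²) is removed, clipping the outline — area = 79.27 mm²; the cone at (11, 12.5) does not reach this height (z outside [8, 16]); After the difference (first − rest): none of the subtracted shapes is present at this height, so that combined region is unchanged — area = 79.27 mm². Checking containment: the cross-section at z = 7.65 is a subset of the cross-section at z = 5.25.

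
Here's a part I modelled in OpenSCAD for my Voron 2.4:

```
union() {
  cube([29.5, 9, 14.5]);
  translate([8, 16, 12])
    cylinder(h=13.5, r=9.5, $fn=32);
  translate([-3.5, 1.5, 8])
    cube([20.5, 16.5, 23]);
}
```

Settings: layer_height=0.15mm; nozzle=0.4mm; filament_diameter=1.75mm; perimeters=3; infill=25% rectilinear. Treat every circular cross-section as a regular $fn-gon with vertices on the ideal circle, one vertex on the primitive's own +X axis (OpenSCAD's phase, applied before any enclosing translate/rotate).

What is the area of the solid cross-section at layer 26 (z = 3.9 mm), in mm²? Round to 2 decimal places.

At z = 3.9 mm: the cube (footprint 29.5×9) is included at this height (area 265.50 mm²); the cylinder at (8, 16) is not intersected at this z (z outside [12, 25.5]); the cube at (-3.5, 1.5) does not reach this height (z outside [8, 31]); Taking the union: only the 29.5×9 cube is present, so the union is just that shape — area = 265.50 mm². Overall, the cross-section is a single solid region. Net area = 265.50 mm².

265.50 mm²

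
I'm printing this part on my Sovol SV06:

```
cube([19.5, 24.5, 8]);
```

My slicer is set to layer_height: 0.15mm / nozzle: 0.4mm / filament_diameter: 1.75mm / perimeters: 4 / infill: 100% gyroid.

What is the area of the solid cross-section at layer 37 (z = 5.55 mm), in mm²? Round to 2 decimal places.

At z = 5.55 mm: the cube is present — its section is the full 19.5×24.5 rectangle (area 477.75 mm²). Overall, the cross-section is a single solid region. Net area = 477.75 mm².

477.75 mm²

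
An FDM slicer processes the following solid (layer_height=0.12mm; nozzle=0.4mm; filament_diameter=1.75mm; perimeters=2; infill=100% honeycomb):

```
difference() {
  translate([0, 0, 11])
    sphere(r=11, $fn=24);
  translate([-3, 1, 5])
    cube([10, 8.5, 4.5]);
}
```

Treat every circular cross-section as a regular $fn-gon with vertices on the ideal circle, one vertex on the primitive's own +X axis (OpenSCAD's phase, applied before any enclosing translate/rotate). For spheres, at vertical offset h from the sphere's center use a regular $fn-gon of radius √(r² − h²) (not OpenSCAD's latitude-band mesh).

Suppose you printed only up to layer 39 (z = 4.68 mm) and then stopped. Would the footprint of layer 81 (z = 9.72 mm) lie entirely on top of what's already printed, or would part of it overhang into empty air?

Compare the two slices. At z = 4.68: the r=11 sphere contributes a regular 24-gon of circumradius √(11²−6.32²) = 9.003 (area = (24/2)·9.003²·sin(360°/24) = 251.75 mm²); the cube at (-3, 1) is not intersected at this z (z outside [5, 9.5]); Subtracting the remaining from the first: none of the subtracted shapes is present at this height, so the r=11 sphere is unchanged — area = 251.75 mm². At z = 9.72: the r=11 sphere slices to a regular 24-gon of circumradius 10.925 (√(r²−h²) with h=1.28 from center) (area = (24/2)·10.925²·sin(360°/24) = 370.72 mm²); the cube at (-3, 1) does not reach this height (z outside [5, 9.5]); Subtracting the remaining from the first: none of the subtracted shapes is present at this height, so the r=11 sphere is unchanged — area = 370.72 mm². Checking containment: at z = 9.72 the cross-section extends beyond the z = 4.68 cross-section by about 118.97 mm².

part overhangs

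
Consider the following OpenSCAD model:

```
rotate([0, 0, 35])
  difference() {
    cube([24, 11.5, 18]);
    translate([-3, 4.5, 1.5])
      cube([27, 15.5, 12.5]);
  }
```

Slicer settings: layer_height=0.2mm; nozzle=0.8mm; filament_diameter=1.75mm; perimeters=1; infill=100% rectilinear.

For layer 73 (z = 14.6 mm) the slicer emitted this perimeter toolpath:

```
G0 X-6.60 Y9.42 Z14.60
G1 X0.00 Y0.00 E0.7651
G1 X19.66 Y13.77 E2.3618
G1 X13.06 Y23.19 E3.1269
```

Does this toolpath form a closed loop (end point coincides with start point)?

Start point (G0): (-6.60, 9.42). End point (last G1): the path does not return to the start — open.

no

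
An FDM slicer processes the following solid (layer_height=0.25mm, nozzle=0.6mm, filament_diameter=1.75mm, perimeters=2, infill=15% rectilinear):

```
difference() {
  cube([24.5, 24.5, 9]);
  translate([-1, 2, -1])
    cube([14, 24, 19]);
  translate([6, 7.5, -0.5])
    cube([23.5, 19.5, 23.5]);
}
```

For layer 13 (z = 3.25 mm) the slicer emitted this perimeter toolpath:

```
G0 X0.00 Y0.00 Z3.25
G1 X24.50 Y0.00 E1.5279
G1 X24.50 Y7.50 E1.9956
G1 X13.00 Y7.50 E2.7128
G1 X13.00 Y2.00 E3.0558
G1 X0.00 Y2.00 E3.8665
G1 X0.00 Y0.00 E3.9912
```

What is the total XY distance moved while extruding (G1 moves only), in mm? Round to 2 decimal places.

Sum the Euclidean lengths of each G1 segment: total = 64.00 mm.

64.00 mm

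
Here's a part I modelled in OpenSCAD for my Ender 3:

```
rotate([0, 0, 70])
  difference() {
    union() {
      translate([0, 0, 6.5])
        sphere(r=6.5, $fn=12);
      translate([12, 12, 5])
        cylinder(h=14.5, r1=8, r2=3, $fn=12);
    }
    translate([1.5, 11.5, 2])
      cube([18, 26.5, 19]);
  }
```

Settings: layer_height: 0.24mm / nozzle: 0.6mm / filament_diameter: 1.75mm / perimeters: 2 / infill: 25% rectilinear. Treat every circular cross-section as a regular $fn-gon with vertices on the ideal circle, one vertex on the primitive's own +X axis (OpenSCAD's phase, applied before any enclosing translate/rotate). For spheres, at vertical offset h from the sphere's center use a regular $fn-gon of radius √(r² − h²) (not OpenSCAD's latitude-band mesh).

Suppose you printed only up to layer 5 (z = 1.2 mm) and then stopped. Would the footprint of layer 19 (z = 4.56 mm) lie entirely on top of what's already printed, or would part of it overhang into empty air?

part overhangs

Compare the two slices. At z = 1.2: the r=6.5 sphere contributes a regular 12-gon of circumradius √(6.5²−5.3²) = 3.763 (area = (12/2)·3.763²·sin(360°/12) = 42.48 mm²); the cone at (12, 12) is absent (z outside [5, 19.5]); Merging all regions: only the r=6.5 sphere is present, so the union is just that shape — area = 42.48 mm²; the cube at (1.5, 11.5) is absent (z outside [2, 21]); Subtracting the remaining from the first: none of the subtracted shapes is present at this height, so that combined region is unchanged — area = 42.48 mm²; (rotated 70° about Z; rotation is an isometry so areas/perimeters/island counts are preserved). At z = 4.56: the r=6.5 sphere contributes a regular 12-gon of circumradius √(6.5²−1.94²) = 6.204 (area = (12/2)·6.204²·sin(360°/12) = 115.46 mm²); the cone at (12, 12) is absent (z outside [5, 19.5]); Taking the union: only the r=6.5 sphere is present, so the union is just that shape — area = 115.46 mm²; the 18×26.5 cube at (1.5, 11.5) contributes its full rectangle (area 477.00 mm²); After the difference (first − rest): starting from that combined region (115.46 mm²), the 18×26.5 cube at (1.5, 11.5) misses the remaining region (no effect) — area = 115.46 mm²; (rotated 70° about Z; rotation is an isometry so areas/perimeters/island counts are preserved). Checking containment: at z = 4.56 the cross-section extends beyond the z = 1.2 cross-section by about 72.98 mm².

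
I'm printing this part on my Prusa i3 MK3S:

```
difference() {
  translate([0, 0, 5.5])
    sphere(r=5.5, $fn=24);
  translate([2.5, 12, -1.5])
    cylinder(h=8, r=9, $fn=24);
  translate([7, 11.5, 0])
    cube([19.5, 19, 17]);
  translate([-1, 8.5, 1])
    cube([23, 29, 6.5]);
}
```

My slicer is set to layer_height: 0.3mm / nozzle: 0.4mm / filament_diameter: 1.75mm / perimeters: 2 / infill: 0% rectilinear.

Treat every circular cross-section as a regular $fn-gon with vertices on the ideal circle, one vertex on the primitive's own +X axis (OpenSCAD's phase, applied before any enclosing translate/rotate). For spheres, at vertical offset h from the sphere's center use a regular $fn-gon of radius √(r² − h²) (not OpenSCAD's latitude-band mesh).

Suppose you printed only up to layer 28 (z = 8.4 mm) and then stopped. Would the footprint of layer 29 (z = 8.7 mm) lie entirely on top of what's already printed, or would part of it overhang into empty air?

entirely on top

Compare the two slices. At z = 8.4: the r=5.5 sphere contributes a regular 24-gon of circumradius √(5.5²−2.9²) = 4.673 (area = (24/2)·4.673²·sin(360°/24) = 67.83 mm²); the cylinder at (2.5, 12) is not intersected at this z (z outside [-1.5, 6.5]); the 19.5×19 cube at (7, 11.5) contributes its full rectangle (area 370.50 mm²); the cube at (-1, 8.5) is absent (z outside [1, 7.5]); Taking the first minus the rest: starting from the r=5.5 sphere (67.83 mm²), the 19.5×19 cube at (7, 11.5) misses the remaining region (no effect) — area = 67.83 mm². At z = 8.7: the sphere: section is a regular 24-gon, circumradius = √(r²−h²) = √(5.5²−3.2²) = 4.473 (area = (24/2)·4.473²·sin(360°/24) = 62.15 mm²); the cylinder at (2.5, 12) does not reach this height (z outside [-1.5, 6.5]); the 19.5×19 cube at (7, 11.5) contributes its full rectangle (area 370.50 mm²); the cube at (-1, 8.5) is absent (z outside [1, 7.5]); Taking the first minus the rest: starting from the r=5.5 sphere (62.15 mm²), the 19.5×19 cube at (7, 11.5) misses the remaining region (no effect) — area = 62.15 mm². Checking containment: the cross-section at z = 8.7 is a subset of the cross-section at z = 8.4.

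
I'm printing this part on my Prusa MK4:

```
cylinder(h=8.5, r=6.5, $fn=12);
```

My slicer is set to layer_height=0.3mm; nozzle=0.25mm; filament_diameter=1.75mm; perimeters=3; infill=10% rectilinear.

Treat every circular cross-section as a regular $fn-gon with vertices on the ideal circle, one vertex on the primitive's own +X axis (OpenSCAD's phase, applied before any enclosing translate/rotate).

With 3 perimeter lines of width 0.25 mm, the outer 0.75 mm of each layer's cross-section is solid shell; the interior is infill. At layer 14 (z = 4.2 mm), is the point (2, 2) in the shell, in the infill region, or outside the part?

At z = 4.2 mm: the cylinder: section is a regular 12-gon, circumradius r=6.5. Overall, the cross-section is a single solid region. The nearest boundary edge runs (5.63, 3.25)→(3.25, 5.63); distance from the point to it = 3.45 mm. The point is inside the cross-section and 3.45 mm from the nearest boundary — more than the 0.75 mm shell width (3 × 0.25), so it's in the infill interior.

infill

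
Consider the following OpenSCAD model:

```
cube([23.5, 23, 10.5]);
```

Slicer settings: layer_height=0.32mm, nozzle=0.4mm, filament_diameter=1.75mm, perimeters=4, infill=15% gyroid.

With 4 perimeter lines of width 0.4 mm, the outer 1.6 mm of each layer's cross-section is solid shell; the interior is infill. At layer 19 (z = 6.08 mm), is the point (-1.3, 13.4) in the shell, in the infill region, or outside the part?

outside

At z = 6.08 mm: the 23.5×23 cube contributes its full rectangle. Overall, the cross-section is a single solid region. The nearest boundary edge runs (0.00, 23.00)→(0.00, 0.00); distance from the point to it = 1.30 mm. The point is not inside any of the regions above, so it lies outside the cross-section (1.30 mm from the nearest boundary).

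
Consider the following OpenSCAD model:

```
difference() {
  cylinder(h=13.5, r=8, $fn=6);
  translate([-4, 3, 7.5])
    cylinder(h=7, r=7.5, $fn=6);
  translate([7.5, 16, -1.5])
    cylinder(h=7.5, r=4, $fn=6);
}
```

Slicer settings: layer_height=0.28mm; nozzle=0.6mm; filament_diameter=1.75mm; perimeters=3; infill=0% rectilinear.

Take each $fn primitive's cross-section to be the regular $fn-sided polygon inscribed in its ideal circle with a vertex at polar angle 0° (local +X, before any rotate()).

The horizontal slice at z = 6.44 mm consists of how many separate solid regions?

1

At z = 6.44 mm: the cylinder: section is a regular 6-gon, circumradius r=8; the cylinder at (-4, 3) is not intersected at this z (z outside [7.5, 14.5]); the cylinder at (7.5, 16) is absent (z outside [-1.5, 6]); Taking the first minus the rest: none of the subtracted shapes is present at this height, so the r=8 cylinder is unchanged — 1 connected region. The result has 1 disconnected region.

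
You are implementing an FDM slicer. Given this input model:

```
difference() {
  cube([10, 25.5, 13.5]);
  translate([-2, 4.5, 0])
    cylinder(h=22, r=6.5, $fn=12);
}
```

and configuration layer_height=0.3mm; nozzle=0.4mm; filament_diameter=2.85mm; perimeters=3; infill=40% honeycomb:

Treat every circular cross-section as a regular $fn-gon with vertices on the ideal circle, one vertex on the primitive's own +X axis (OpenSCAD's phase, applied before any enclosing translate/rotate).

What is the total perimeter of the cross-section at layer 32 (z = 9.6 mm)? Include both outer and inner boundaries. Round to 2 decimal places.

71.31 mm

At z = 9.6 mm: the cube is present — its section is the full 10×25.5 rectangle (perimeter 71.00 mm); the r=6.5 cylinder at (-2, 4.5) contributes a regular 12-gon of circumradius 6.5 (perimeter = 2·12·6.500·sin(180°/12) = 40.38 mm); Subtracting the remaining from the first: starting from the 10×25.5 cube, the r=6.5 cylinder at (-2, 4.5) partially overlaps it — only the 36.19 mm² overlap (of its 126.75 mm²) is removed, clipping the outline — boundary = 71.31 mm. Overall, the cross-section is a single solid region. Total boundary length (outer) = 71.31 mm.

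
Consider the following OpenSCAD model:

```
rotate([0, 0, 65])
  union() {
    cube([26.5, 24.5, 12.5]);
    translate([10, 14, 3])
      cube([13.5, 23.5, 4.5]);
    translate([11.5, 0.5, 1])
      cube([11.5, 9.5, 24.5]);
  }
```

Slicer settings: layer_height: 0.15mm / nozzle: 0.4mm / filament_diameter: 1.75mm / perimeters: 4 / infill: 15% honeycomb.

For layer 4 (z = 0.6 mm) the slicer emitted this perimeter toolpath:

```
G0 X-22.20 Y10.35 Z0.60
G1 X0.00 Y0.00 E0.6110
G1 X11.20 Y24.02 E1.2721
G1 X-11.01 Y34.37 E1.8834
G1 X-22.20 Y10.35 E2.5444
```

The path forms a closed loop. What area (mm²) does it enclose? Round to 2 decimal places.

Apply the shoelace formula to the sequence of (X, Y) vertices; enclosed area = 649.23 mm².

649.23 mm²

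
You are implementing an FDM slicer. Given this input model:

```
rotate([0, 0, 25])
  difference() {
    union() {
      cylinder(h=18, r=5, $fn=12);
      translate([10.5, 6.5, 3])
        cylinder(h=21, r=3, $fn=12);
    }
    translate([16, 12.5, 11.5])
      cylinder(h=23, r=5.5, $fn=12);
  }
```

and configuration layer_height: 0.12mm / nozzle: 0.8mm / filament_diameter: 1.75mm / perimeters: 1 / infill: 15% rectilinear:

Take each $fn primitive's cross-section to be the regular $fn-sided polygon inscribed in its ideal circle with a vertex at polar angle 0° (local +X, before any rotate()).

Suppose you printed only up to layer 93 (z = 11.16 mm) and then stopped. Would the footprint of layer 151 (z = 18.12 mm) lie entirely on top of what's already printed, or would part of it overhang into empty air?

entirely on top

Compare the two slices. At z = 11.16: the r=5 cylinder contributes a regular 12-gon of circumradius 5 (area = (12/2)·5.000²·sin(360°/12) = 75.00 mm²); the r=3 cylinder at (10.5, 6.5) gives a regular 12-gon of circumradius 3 (constant along its height) (area = (12/2)·3.000²·sin(360°/12) = 27.00 mm²); Taking the union: the 2 present regions are separate (no shared area or edge), so areas and boundary lengths simply add and each stays a separate island — area = 102.00 mm²; the cylinder at (16, 12.5) is absent (z outside [11.5, 34.5]); Taking the first minus the rest: none of the subtracted shapes is present at this height, so that combined region is unchanged — area = 102.00 mm²; (whole slice rotated 25° about Z — lengths, areas and connectivity unchanged). At z = 18.12: the cylinder is not intersected at this z (z outside [0, 18]); the r=3 cylinder at (10.5, 6.5) gives a regular 12-gon of circumradius 3 (constant along its height) (area = (12/2)·3.000²·sin(360°/12) = 27.00 mm²); Combining (union): only the r=3 cylinder at (10.5, 6.5) is present, so the union is just that shape — area = 27.00 mm²; the cylinder at (16, 12.5): section is a regular 12-gon, circumradius r=5.5 (area = (12/2)·5.500²·sin(360°/12) = 90.75 mm²); After the difference (first − rest): starting from that combined region (27.00 mm²), the r=5.5 cylinder at (16, 12.5) partially overlaps it — only the 0.13 mm² overlap (of its 90.75 mm²) is removed, clipping the outline — area = 26.87 mm²; (whole slice rotated 25° about Z — lengths, areas and connectivity unchanged). Checking containment: the cross-section at z = 18.12 is a subset of the cross-section at z = 11.16.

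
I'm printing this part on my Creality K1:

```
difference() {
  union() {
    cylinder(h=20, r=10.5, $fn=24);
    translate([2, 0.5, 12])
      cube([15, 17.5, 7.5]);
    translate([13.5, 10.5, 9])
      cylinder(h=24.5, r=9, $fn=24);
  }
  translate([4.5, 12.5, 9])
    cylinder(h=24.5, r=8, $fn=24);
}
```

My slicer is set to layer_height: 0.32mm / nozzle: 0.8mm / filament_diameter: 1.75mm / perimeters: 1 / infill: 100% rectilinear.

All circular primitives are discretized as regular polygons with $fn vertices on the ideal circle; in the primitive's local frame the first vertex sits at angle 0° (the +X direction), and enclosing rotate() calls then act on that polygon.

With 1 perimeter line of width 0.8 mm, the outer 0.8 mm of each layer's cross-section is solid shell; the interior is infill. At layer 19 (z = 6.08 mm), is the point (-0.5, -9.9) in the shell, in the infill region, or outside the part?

shell

At z = 6.08 mm: the r=10.5 cylinder contributes a regular 24-gon of circumradius 10.5; the cube at (2, 0.5) is absent (z outside [12, 19.5]); the cylinder at (13.5, 10.5) does not reach this height (z outside [9, 33.5]); Taking the union: only the r=10.5 cylinder is present, so the union is just that shape — 1 connected region; the cylinder at (4.5, 12.5) is not intersected at this z (z outside [9, 33.5]); After the difference (first − rest): none of the subtracted shapes is present at this height, so that combined region is unchanged — 1 connected region. Overall, the cross-section is a single solid region. The nearest boundary edge runs (-2.72, -10.14)→(-0.00, -10.50); distance from the point to it = 0.53 mm. The point is inside the cross-section, 0.53 mm from the nearest boundary — within the 0.8 mm shell band (1 × 0.8).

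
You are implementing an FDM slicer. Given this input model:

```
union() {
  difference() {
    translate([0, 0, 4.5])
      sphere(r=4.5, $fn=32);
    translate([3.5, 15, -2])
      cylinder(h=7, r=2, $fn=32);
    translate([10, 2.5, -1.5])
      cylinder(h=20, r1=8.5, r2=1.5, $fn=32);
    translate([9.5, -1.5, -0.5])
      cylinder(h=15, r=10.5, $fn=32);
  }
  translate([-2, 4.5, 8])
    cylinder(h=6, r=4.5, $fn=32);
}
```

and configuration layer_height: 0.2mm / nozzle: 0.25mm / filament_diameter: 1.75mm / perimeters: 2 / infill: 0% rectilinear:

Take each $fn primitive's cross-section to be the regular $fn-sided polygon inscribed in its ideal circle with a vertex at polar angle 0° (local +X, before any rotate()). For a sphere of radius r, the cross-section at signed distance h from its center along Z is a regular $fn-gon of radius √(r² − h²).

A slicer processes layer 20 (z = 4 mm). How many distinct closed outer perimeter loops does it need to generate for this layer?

1

At z = 4 mm: the r=4.5 sphere slices to a regular 32-gon of circumradius 4.472 (√(r²−h²) with h=0.5 from center); the r=2 cylinder at (3.5, 15) contributes a regular 32-gon of circumradius 2; the cone at (10, 2.5) (r1=8.5→r2=1.5) has section circumradius 6.575 here — a regular 32-gon; the cylinder at (9.5, -1.5): section is a regular 32-gon, circumradius r=10.5; Subtracting the remaining from the first: starting from the r=4.5 sphere, the r=2 cylinder at (3.5, 15) misses the remaining region (no effect); the cone at (10, 2.5) partially overlaps it — only the 1.79 mm² overlap (of its 134.94 mm²) is removed, clipping the outline; the r=10.5 cylinder at (9.5, -1.5) partially overlaps it — only the 34.09 mm² overlap (of its 344.14 mm²) is removed, clipping the outline — 1 connected region; the cylinder at (-2, 4.5) is not intersected at this z (z outside [8, 14]); Taking the union: only the result so far is present, so the union is just that shape — 1 connected region. The result has 1 disconnected region.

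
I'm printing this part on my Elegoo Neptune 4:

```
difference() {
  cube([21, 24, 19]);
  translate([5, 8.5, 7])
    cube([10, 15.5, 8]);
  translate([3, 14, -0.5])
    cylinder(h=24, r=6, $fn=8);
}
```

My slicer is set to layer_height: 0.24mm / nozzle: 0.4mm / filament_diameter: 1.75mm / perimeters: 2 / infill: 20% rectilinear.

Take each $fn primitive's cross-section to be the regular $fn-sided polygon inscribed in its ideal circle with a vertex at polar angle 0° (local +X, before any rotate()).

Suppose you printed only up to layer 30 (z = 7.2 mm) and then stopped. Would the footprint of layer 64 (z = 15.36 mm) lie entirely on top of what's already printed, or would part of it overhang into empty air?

part overhangs

Compare the two slices. At z = 7.2: the 21×24 cube contributes its full rectangle (area 504.00 mm²); the 10×15.5 cube at (5, 8.5) contributes its full rectangle (area 155.00 mm²); the r=6 cylinder at (3, 14) contributes a regular 8-gon of circumradius 6 (area = (8/2)·6.000²·sin(360°/8) = 101.82 mm²); Subtracting the remaining from the first: starting from the 21×24 cube (504.00 mm²), the 10×15.5 cube at (5, 8.5) lies inside it touching the edge (removes its full 155.00 mm²); the r=6 cylinder at (3, 14) partially overlaps it — only the 54.62 mm² overlap (of its 101.82 mm²) is removed, clipping the outline — area = 294.38 mm². At z = 15.36: the cube (footprint 21×24) is included at this height (area 504.00 mm²); the cube at (5, 8.5) is absent (z outside [7, 15]); the cylinder at (3, 14): section is a regular 8-gon, circumradius r=6 (area = (8/2)·6.000²·sin(360°/8) = 101.82 mm²); Subtracting the remaining from the first: starting from the 21×24 cube (504.00 mm²), the r=6 cylinder at (3, 14) partially overlaps it — only the 83.18 mm² overlap (of its 101.82 mm²) is removed, clipping the outline — area = 420.82 mm². Checking containment: at z = 15.36 the cross-section extends beyond the z = 7.2 cross-section by about 126.43 mm².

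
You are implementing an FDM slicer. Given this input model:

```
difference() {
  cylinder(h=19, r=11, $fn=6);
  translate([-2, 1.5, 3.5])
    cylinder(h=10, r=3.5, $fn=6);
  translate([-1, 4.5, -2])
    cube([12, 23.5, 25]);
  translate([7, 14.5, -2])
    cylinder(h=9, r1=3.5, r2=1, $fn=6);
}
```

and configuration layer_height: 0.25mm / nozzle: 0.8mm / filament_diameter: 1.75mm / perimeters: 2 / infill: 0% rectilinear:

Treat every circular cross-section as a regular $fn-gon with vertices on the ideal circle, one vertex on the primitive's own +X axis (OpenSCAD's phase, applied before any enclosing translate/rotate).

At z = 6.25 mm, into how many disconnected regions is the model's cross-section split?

At z = 6.25 mm: the r=11 cylinder contributes a regular 6-gon of circumradius 11; the r=3.5 cylinder at (-2, 1.5) gives a regular 6-gon of circumradius 3.5 (constant along its height); the cube at (-1, 4.5) (footprint 12×23.5) is included at this height; the cone at (7, 14.5) contributes a regular 6-gon of circumradius 1.208 (interpolated between r1=3.5 and r2=1 at t=0.917); Subtracting the remaining from the first: starting from the r=11 cylinder, the r=3.5 cylinder at (-2, 1.5) lies wholly inside it (removes its full 31.83 mm² and its 21.00 mm outline becomes a hole wall); the 12×23.5 cube at (-1, 4.5) partially overlaps it — only the 39.94 mm² overlap (of its 282.00 mm²) is removed, clipping the outline; the cone at (7, 14.5) misses the remaining region (no effect) — 1 connected region. The result has 1 disconnected region.

1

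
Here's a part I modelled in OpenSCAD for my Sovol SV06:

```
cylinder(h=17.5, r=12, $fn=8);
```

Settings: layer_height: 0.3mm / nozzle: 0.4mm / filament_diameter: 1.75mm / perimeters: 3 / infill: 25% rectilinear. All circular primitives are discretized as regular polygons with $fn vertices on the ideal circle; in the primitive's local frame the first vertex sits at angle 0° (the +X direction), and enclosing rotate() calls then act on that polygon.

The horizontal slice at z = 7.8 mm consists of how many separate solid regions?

At z = 7.8 mm: the cylinder: section is a regular 8-gon, circumradius r=12. The result has 1 disconnected region.

1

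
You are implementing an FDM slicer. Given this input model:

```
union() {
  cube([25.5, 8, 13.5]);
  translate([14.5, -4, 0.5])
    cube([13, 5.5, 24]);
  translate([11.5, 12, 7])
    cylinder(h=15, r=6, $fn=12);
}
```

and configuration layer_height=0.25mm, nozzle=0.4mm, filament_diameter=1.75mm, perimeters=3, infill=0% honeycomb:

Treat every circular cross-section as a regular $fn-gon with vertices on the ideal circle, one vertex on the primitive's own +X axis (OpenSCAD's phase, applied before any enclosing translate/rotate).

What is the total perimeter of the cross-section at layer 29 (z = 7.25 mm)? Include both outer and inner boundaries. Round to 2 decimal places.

At z = 7.25 mm: the cube is present — its section is the full 25.5×8 rectangle (perimeter 67.00 mm); the 13×5.5 cube at (14.5, -4) contributes its full rectangle (perimeter 37.00 mm); the cylinder at (11.5, 12): section is a regular 12-gon, circumradius r=6 (perimeter = 2·12·6.000·sin(180°/12) = 37.27 mm); Taking the union: the regions partially overlap (shared area 27.52 mm²), so the edge portions inside another operand are dropped and the merged outline is re-measured after clipping — boundary = 98.28 mm. Overall, the cross-section is a single solid region. Total boundary length (outer) = 98.28 mm.

98.28 mm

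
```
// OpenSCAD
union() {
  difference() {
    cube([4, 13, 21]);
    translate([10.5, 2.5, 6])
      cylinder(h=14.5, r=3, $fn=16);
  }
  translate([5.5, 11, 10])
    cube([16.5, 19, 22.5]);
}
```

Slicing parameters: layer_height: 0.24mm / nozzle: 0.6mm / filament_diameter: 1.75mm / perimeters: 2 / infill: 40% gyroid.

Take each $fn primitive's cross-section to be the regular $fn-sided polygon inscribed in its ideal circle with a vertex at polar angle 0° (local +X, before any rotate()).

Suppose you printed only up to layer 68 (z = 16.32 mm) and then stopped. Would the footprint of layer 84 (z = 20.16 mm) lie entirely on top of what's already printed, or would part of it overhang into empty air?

Compare the two slices. At z = 16.32: the 4×13 cube contributes its full rectangle (area 52.00 mm²); the cylinder at (10.5, 2.5): section is a regular 16-gon, circumradius r=3 (area = (16/2)·3.000²·sin(360°/16) = 27.55 mm²); Subtracting the remaining from the first: starting from the 4×13 cube (52.00 mm²), the r=3 cylinder at (10.5, 2.5) misses the remaining region (no effect) — area = 52.00 mm²; the cube at (5.5, 11) (footprint 16.5×19) is included at this height (area 313.50 mm²); Combining (union): the 2 present regions are separate (no shared area or edge), so areas and boundary lengths simply add and each stays a separate island — area = 365.50 mm². At z = 20.16: the cube (footprint 4×13) is included at this height (area 52.00 mm²); the r=3 cylinder at (10.5, 2.5) contributes a regular 16-gon of circumradius 3 (area = (16/2)·3.000²·sin(360°/16) = 27.55 mm²); After the difference (first − rest): starting from the 4×13 cube (52.00 mm²), the r=3 cylinder at (10.5, 2.5) misses the remaining region (no effect) — area = 52.00 mm²; the cube at (5.5, 11) is present — its section is the full 16.5×19 rectangle (area 313.50 mm²); Taking the union: the 2 present regions are separate (no shared area or edge), so areas and boundary lengths simply add and each stays a separate island — area = 365.50 mm². Checking containment: the cross-section at z = 20.16 is a subset of the cross-section at z = 16.32.

entirely on top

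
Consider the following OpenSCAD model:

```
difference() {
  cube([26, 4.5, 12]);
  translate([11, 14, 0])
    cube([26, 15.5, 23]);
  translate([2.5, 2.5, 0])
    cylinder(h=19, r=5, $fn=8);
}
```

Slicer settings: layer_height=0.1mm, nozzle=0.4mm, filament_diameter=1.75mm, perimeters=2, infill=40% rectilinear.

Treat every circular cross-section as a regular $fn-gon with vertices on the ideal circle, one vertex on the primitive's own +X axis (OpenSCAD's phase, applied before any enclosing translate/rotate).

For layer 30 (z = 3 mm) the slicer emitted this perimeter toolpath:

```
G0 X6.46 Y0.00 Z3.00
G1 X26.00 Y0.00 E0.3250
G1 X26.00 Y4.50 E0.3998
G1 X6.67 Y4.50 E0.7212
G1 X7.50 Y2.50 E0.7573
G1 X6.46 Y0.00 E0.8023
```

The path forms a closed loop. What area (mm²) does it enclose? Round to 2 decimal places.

Apply the shoelace formula to the sequence of (X, Y) vertices; enclosed area = 85.38 mm².

85.38 mm²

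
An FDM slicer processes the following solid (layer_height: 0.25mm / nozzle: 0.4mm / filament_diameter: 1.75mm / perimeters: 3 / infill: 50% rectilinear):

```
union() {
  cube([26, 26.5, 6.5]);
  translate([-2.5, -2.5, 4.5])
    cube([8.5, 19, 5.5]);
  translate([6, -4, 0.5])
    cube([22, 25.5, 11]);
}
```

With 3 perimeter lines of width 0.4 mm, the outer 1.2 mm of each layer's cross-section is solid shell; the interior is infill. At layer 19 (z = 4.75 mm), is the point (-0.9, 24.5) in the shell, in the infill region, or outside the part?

outside

At z = 4.75 mm: the 26×26.5 cube contributes its full rectangle; the cube at (-2.5, -2.5) (footprint 8.5×19) is included at this height; the cube at (6, -4) is present — its section is the full 22×25.5 rectangle; Taking the union: the regions partially overlap (shared area 529.00 mm²), so overlapping operands fuse into one piece — 1 connected region. Overall, the cross-section is a single solid region. The nearest boundary edge runs (0.00, 16.50)→(0.00, 26.50); distance from the point to it = 0.90 mm. The point is not inside any of the regions above, so it lies outside the cross-section (0.90 mm from the nearest boundary).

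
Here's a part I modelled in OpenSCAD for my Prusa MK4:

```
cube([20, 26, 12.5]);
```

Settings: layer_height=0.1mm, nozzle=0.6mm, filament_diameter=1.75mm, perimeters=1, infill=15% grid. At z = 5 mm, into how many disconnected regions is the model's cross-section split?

At z = 5 mm: the cube (footprint 20×26) is included at this height. The result has 1 disconnected region.

1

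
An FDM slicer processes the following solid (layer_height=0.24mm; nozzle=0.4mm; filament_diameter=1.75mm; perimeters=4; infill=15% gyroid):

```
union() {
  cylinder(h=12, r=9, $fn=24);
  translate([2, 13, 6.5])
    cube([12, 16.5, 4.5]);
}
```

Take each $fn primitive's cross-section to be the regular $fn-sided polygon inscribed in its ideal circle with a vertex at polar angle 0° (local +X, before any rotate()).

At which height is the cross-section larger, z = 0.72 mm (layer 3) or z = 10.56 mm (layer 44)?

layer 44 (z = 10.56 mm)

Layer 3 (z = 0.72): the r=9 cylinder contributes a regular 24-gon of circumradius 9 (area = (24/2)·9.000²·sin(360°/24) = 251.57 mm²); the cube at (2, 13) does not reach this height (z outside [6.5, 11]); Combining (union): only the r=9 cylinder is present, so the union is just that shape — area = 251.57 mm². So its area = 251.57 mm². Layer 44 (z = 10.56): the r=9 cylinder gives a regular 24-gon of circumradius 9 (constant along its height) (area = (24/2)·9.000²·sin(360°/24) = 251.57 mm²); the cube at (2, 13) is present — its section is the full 12×16.5 rectangle (area 198.00 mm²); Taking the union: the 2 present regions are separate (no shared area or edge), so areas and boundary lengths simply add and each stays a separate island — area = 449.57 mm². So its area = 449.57 mm². Layer 44 is larger (449.57 vs 251.57 mm²).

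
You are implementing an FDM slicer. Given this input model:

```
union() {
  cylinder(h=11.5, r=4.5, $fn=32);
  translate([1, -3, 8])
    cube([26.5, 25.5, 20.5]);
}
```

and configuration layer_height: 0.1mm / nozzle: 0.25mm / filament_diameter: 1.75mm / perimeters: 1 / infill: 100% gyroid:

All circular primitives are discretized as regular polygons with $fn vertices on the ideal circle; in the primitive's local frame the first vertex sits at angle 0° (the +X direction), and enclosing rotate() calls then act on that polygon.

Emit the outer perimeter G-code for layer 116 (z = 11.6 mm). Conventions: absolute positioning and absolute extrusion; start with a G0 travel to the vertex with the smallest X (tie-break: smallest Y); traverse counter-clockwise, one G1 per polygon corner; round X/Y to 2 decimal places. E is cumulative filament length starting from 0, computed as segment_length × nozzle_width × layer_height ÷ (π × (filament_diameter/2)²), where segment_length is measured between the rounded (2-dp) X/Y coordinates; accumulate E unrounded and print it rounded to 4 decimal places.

G0 X1.00 Y-3.00 Z11.60
G1 X27.50 Y-3.00 E0.2754
G1 X27.50 Y22.50 E0.5405
G1 X1.00 Y22.50 E0.8159
G1 X1.00 Y-3.00 E1.0810

At z = 11.6 mm: the cylinder is absent (z outside [0, 11.5]); the 26.5×25.5 cube at (1, -3) contributes its full rectangle; Taking the union: only the 26.5×25.5 cube at (1, -3) is present, so the union is just that shape — 1 connected region. The outline is a single polygon with 4 vertices. Extrusion per mm of travel: 0.25 × 0.1 / (π × 0.875²) = 0.010394. Accumulating E over each segment gives final E = 1.0810.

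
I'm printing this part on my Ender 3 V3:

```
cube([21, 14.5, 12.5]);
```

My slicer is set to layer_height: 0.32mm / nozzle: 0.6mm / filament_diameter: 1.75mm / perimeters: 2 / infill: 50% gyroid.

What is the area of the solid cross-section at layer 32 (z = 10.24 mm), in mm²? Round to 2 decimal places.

At z = 10.24 mm: the cube (footprint 21×14.5) is included at this height (area 304.50 mm²). Overall, the cross-section is a single solid region. Net area = 304.50 mm².

304.50 mm²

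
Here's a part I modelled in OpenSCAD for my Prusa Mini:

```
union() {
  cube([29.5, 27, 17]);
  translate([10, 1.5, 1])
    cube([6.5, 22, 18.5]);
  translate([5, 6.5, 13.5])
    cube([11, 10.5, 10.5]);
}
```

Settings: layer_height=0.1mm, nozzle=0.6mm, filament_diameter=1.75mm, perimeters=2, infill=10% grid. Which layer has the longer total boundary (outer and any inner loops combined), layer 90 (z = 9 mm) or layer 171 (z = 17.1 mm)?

Layer 90 (z = 9): the cube (footprint 29.5×27) is included at this height (perimeter 113.00 mm); the cube at (10, 1.5) (footprint 6.5×22) is included at this height (perimeter 57.00 mm); the cube at (5, 6.5) does not reach this height (z outside [13.5, 24]); Combining (union): the 6.5×22 cube at (10, 1.5) lies entirely inside the 29.5×27 cube, so the union is just the 29.5×27 cube — boundary = 113.00 mm. So its perimeter = 113.00 mm. Layer 171 (z = 17.1): the cube does not reach this height (z outside [0, 17]); the 6.5×22 cube at (10, 1.5) contributes its full rectangle (perimeter 57.00 mm); the cube at (5, 6.5) is present — its section is the full 11×10.5 rectangle (perimeter 43.00 mm); Taking the union: the regions partially overlap (shared area 63.00 mm²), so the edge portions inside another operand are dropped and the merged outline is re-measured after clipping — boundary = 67.00 mm. So its perimeter = 67.00 mm. Layer 90 is larger (113.00 vs 67.00 mm).

layer 90 (z = 9 mm)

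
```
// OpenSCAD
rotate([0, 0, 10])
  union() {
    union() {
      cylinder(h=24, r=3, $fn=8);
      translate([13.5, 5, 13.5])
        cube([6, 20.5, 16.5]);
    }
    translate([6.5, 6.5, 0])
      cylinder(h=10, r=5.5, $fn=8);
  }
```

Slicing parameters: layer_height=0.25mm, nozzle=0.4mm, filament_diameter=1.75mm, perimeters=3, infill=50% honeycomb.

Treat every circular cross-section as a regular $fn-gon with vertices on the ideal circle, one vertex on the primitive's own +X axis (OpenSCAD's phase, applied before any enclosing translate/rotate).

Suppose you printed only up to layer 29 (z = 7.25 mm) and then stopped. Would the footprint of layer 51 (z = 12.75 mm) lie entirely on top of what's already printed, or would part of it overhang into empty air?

Compare the two slices. At z = 7.25: the r=3 cylinder contributes a regular 8-gon of circumradius 3 (area = (8/2)·3.000²·sin(360°/8) = 25.46 mm²); the cube at (13.5, 5) is absent (z outside [13.5, 30]); Combining (union): only the r=3 cylinder is present, so the union is just that shape — area = 25.46 mm²; the cylinder at (6.5, 6.5): section is a regular 8-gon, circumradius r=5.5 (area = (8/2)·5.500²·sin(360°/8) = 85.56 mm²); Taking the union: the 2 present regions are separate (no shared area or edge), so areas and boundary lengths simply add and each stays a separate island — area = 111.02 mm²; (whole slice rotated 10° about Z — lengths, areas and connectivity unchanged). At z = 12.75: the r=3 cylinder gives a regular 8-gon of circumradius 3 (constant along its height) (area = (8/2)·3.000²·sin(360°/8) = 25.46 mm²); the cube at (13.5, 5) is absent (z outside [13.5, 30]); Combining (union): only the r=3 cylinder is present, so the union is just that shape — area = 25.46 mm²; the cylinder at (6.5, 6.5) does not reach this height (z outside [0, 10]); Merging all regions: only the result so far is present, so the union is just that shape — area = 25.46 mm²; (whole slice rotated 10° about Z — lengths, areas and connectivity unchanged). Checking containment: the cross-section at z = 12.75 is a subset of the cross-section at z = 7.25.

entirely on top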